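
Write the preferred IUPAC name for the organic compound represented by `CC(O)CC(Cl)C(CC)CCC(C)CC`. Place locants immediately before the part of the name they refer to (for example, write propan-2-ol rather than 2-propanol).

4-chloro-5-ethyl-8-methyldecan-2-ol

The longest carbon chain that includes the –OH group has 10 carbons, so the parent hydride is decane.
The principal characteristic group is an alcohol (–OH), named with the suffix -ol.
Number the chain so that numbering from this end puts the hydroxyl group at C-2 rather than C-9.
This places the hydroxyl at C-2; a chloro group at C-4; an ethyl group at C-5; a methyl group at C-8.
Prefixes are listed alphabetically: chloro, ethyl, methyl.
Assembling the pieces gives 4-chloro-5-ethyl-8-methyldecan-2-ol.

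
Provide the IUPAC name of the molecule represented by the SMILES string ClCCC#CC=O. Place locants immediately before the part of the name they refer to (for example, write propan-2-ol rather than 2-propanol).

The longest carbon chain that includes the –CHO group and the multiple bond has 5 carbons, so the parent hydride is pentane.
An aldehyde (terminal –CHO) is the principal characteristic group, giving the suffix -al.
A C≡C triple bond in the chain gives the infix -yne-.
The numbering direction is chosen so that the aldehyde carbon is C-1 by definition.
With this numbering: the triple bond between C-2 and C-3; a chloro group at C-5.
The name is 5-chloropent-2-ynal.

5-chloropent-2-ynal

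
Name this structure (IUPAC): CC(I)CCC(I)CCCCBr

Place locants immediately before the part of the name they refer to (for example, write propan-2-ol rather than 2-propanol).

1-bromo-5,8-diiodononane

The longest carbon chain is 9 atoms: the parent is nonane.
The numbering direction is chosen so that the substituent locant set {1,5,8} is lower than {2,5,9} at the first point of difference.
This places a bromo group at C-1; iodo groups at C-5 and C-8.
The substituents are ordered alphabetically, ignoring any di-/tri- multipliers.
Assembling the pieces gives 1-bromo-5,8-diiodononane.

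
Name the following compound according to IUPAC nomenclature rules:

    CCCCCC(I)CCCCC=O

6-iodoundecanal

The longest carbon chain that includes the –CHO group has 11 carbons, so the parent hydride is undecane.
The principal characteristic group is an aldehyde (terminal –CHO), named with the suffix -al.
Choose the numbering such that the aldehyde carbon is C-1 by definition.
This places an iodo group at C-6.
Assembling the pieces gives 6-iodoundecanal.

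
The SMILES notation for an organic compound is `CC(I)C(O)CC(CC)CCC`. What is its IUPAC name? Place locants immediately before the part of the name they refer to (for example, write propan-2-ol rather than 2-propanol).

5-ethyl-2-iodooctan-3-ol

The longest chain bearing the –OH group is 8 carbons long (octane).
The highest-priority functional group is an alcohol (–OH), so the name ends in -ol.
Number the chain so that numbering from this end puts the hydroxyl group at C-3 rather than C-6.
With this numbering: the hydroxyl at C-3; an ethyl group at C-5; an iodo group at C-2.
Substituent prefixes are cited in alphabetical order (multiplying prefixes like di-/tri- are ignored for ordering).
Putting it together: 5-ethyl-2-iodooctan-3-ol.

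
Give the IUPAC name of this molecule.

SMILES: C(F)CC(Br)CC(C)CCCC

The parent chain contains 9 carbons (nonane).
The numbering direction is chosen so that the substituent locant set {1,3,5} is lower than {5,7,9} at the first point of difference.
This places a bromo group at C-3; a fluoro group at C-1; a methyl group at C-5.
Substituent prefixes are cited in alphabetical order (multiplying prefixes like di-/tri- are ignored for ordering).
The name is 3-bromo-1-fluoro-5-methylnonane.

3-bromo-1-fluoro-5-methylnonane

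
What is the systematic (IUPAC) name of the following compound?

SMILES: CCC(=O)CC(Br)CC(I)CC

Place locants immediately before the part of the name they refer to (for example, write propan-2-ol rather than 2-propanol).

Counting along the main chain through the carbonyl gives 9 carbons: the parent is nonane.
A ketone (C=O on an internal carbon) is the principal characteristic group, giving the suffix -one.
The numbering direction is chosen so that numbering from this end puts the carbonyl group at C-3 rather than C-7.
That gives the carbonyl at C-3; a bromo group at C-5; an iodo group at C-7.
Substituent prefixes are cited in alphabetical order (multiplying prefixes like di-/tri- are ignored for ordering).
Putting it together: 5-bromo-7-iodononan-3-one.

5-bromo-7-iodononan-3-one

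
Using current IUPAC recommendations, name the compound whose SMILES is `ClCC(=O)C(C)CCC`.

The longest chain bearing the carbonyl is 6 carbons long (hexane).
A ketone (C=O on an internal carbon) is the principal characteristic group, giving the suffix -one.
Choose the numbering such that numbering from this end puts the carbonyl group at C-2 rather than C-5.
With this numbering: the carbonyl at C-2; a chloro group at C-1; a methyl group at C-3.
Prefixes are listed alphabetically: chloro, methyl.
The name is 1-chloro-3-methylhexan-2-one.

1-chloro-3-methylhexan-2-one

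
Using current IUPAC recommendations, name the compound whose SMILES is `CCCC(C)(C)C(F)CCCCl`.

1-chloro-4-fluoro-5,5-dimethyloctane

The longest continuous carbon chain has 8 atoms, so the parent hydride is octane.
The numbering direction is chosen so that the substituent locant set {1,4,5,5} is lower than {4,4,5,8} at the first point of difference.
That gives a chloro group at C-1; a fluoro group at C-4; two methyl groups at C-5.
The substituents are ordered alphabetically, ignoring any di-/tri- multipliers.
Assembling the pieces gives 1-chloro-4-fluoro-5,5-dimethyloctane.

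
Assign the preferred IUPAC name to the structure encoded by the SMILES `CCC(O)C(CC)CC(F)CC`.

4-ethyl-6-fluorooctan-3-ol

The longest chain bearing the –OH group is 8 carbons long (octane).
An alcohol (–OH) is the principal characteristic group, giving the suffix -ol.
The numbering direction is chosen so that numbering from this end puts the hydroxyl group at C-3 rather than C-6.
This places the hydroxyl at C-3; an ethyl group at C-4; a fluoro group at C-6.
Prefixes are listed alphabetically: ethyl, fluoro.
The name is 4-ethyl-6-fluorooctan-3-ol.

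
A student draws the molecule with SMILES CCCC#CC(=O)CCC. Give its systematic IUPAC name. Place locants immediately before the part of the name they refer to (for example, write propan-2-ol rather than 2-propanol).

The longest chain bearing the carbonyl and the multiple bond is 9 carbons long (nonane).
The highest-priority functional group is a ketone (C=O on an internal carbon), so the name ends in -one.
A C≡C triple bond in the chain gives the infix -yne-.
Choose the numbering such that numbering from this end puts the carbonyl group at C-4 rather than C-6.
This places the carbonyl at C-4; the triple bond between C-5 and C-6.
The name is non-5-yn-4-one.

non-5-yn-4-one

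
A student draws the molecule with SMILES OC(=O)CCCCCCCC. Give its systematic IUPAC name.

Counting along the main chain through the –COOH group gives 9 carbons: the parent is nonane.
The highest-priority functional group is a carboxylic acid (terminal –COOH), so the name ends in -oic acid.
Choose the numbering such that the carboxylic acid carbon is C-1 by definition.
Assembling the pieces gives nonanoic acid.

nonanoic acid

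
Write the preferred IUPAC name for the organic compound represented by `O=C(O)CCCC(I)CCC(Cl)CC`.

8-chloro-5-iododecanoic acid

Counting along the main chain through the –COOH group gives 10 carbons: the parent is decane.
A carboxylic acid (terminal –COOH) is the principal characteristic group, giving the suffix -oic acid.
Number the chain so that the carboxylic acid carbon is C-1 by definition.
With this numbering: a chloro group at C-8; an iodo group at C-5.
The substituents are ordered alphabetically, ignoring any di-/tri- multipliers.
The name is 8-chloro-5-iododecanoic acid.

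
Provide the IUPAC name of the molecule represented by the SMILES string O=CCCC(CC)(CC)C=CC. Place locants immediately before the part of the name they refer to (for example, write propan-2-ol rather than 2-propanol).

4,4-diethylhept-5-enal

The longest chain bearing the –CHO group and the multiple bond is 7 carbons long (heptane).
An aldehyde (terminal –CHO) is the principal characteristic group, giving the suffix -al.
A C=C double bond in the chain gives the infix -ene-.
The numbering direction is chosen so that the aldehyde carbon is C-1 by definition.
With this numbering: the double bond between C-5 and C-6; two ethyl groups at C-4.
Assembling the pieces gives 4,4-diethylhept-5-enal.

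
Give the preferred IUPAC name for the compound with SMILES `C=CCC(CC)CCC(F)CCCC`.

The longest carbon chain that includes the multiple bond has 11 carbons, so the parent hydride is undecane.
The chain contains a C=C double bond, so the unsaturation ending is -ene.
Choose the numbering such that numbering from this end puts the double bond at C-1 rather than C-10.
That gives the double bond between C-1 and C-2; an ethyl group at C-4; a fluoro group at C-7.
Substituent prefixes are cited in alphabetical order (multiplying prefixes like di-/tri- are ignored for ordering).
Assembling the pieces gives 4-ethyl-7-fluoroundec-1-ene.

4-ethyl-7-fluoroundec-1-ene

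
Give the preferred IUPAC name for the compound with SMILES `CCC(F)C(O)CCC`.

Counting along the main chain through the –OH group gives 7 carbons: the parent is heptane.
The principal characteristic group is an alcohol (–OH), named with the suffix -ol.
The numbering direction is chosen so that the substituent locant set {3} is lower than {5} at the first point of difference.
That gives the hydroxyl at C-4; a fluoro group at C-3.
The name is 3-fluoroheptan-4-ol.

3-fluoroheptan-4-ol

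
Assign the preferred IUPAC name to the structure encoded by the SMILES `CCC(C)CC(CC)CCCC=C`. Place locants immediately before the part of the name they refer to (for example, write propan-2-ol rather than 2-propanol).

6-ethyl-8-methyldec-1-ene

The longest carbon chain that includes the multiple bond has 10 carbons, so the parent hydride is decane.
A C=C double bond in the chain gives the infix -ene-.
Choose the numbering such that numbering from this end puts the double bond at C-1 rather than C-9.
With this numbering: the double bond between C-1 and C-2; an ethyl group at C-6; a methyl group at C-8.
Substituent prefixes are cited in alphabetical order (multiplying prefixes like di-/tri- are ignored for ordering).
Putting it together: 6-ethyl-8-methyldec-1-ene.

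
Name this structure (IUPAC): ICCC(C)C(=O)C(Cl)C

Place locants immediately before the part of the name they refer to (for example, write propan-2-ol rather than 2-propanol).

Counting along the main chain through the carbonyl gives 6 carbons: the parent is hexane.
The highest-priority functional group is a ketone (C=O on an internal carbon), so the name ends in -one.
The numbering direction is chosen so that numbering from this end puts the carbonyl group at C-3 rather than C-4.
This places the carbonyl at C-3; a chloro group at C-2; an iodo group at C-6; a methyl group at C-4.
Substituent prefixes are cited in alphabetical order (multiplying prefixes like di-/tri- are ignored for ordering).
The name is 2-chloro-6-iodo-4-methylhexan-3-one.

2-chloro-6-iodo-4-methylhexan-3-one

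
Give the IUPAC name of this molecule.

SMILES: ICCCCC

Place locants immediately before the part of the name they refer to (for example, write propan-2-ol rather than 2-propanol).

1-iodopentane

The parent chain contains 5 carbons (pentane).
Choose the numbering such that the substituent locant set {1} is lower than {5} at the first point of difference.
This places an iodo group at C-1.
Assembling the pieces gives 1-iodopentane.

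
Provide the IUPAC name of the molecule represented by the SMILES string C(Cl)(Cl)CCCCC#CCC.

9,9-dichloronon-3-yne

The longest carbon chain that includes the multiple bond has 9 carbons, so the parent hydride is nonane.
A C≡C triple bond in the chain gives the infix -yne-.
The numbering direction is chosen so that numbering from this end puts the triple bond at C-3 rather than C-6.
That gives the triple bond between C-3 and C-4; two chloro groups at C-9.
Putting it together: 9,9-dichloronon-3-yne.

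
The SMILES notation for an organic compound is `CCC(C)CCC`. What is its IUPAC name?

The parent chain contains 6 carbons (hexane).
Number the chain so that the substituent locant set {3} is lower than {4} at the first point of difference.
This places a methyl group at C-3.
Putting it together: 3-methylhexane.

3-methylhexane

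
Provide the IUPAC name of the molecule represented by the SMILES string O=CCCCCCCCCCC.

The longest carbon chain that includes the –CHO group has 11 carbons, so the parent hydride is undecane.
The highest-priority functional group is an aldehyde (terminal –CHO), so the name ends in -al.
Choose the numbering such that the aldehyde carbon is C-1 by definition.
Putting it together: undecanal.

undecanal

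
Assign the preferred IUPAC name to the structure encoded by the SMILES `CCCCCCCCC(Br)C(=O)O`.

2-bromodecanoic acid

Counting along the main chain through the –COOH group gives 10 carbons: the parent is decane.
A carboxylic acid (terminal –COOH) is the principal characteristic group, giving the suffix -oic acid.
Choose the numbering such that the carboxylic acid carbon is C-1 by definition.
This places a bromo group at C-2.
Putting it together: 2-bromodecanoic acid.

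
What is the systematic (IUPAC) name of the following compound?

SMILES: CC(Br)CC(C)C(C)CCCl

6-bromo-1-chloro-3,4-dimethylheptane

The longest carbon chain is 7 atoms: the parent is heptane.
Number the chain so that the substituent locant set {1,3,4,6} is lower than {2,4,5,7} at the first point of difference.
That gives a bromo group at C-6; a chloro group at C-1; methyl groups at C-3 and C-4.
The substituents are ordered alphabetically, ignoring any di-/tri- multipliers.
Putting it together: 6-bromo-1-chloro-3,4-dimethylheptane.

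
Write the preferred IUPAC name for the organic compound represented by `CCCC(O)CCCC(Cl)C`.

The longest chain bearing the –OH group is 9 carbons long (nonane).
The highest-priority functional group is an alcohol (–OH), so the name ends in -ol.
Number the chain so that numbering from this end puts the hydroxyl group at C-4 rather than C-6.
This places the hydroxyl at C-4; a chloro group at C-8.
The name is 8-chlorononan-4-ol.

8-chlorononan-4-ol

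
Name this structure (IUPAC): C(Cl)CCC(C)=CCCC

1-chloro-4-methyloct-4-ene

The longest chain bearing the multiple bond is 8 carbons long (octane).
There is one C=C double bond, indicated by the ending -ene.
Number the chain so that the substituent locant set {1,4} is lower than {5,8} at the first point of difference.
This places the double bond between C-4 and C-5; a chloro group at C-1; a methyl group at C-4.
Substituent prefixes are cited in alphabetical order (multiplying prefixes like di-/tri- are ignored for ordering).
Assembling the pieces gives 1-chloro-4-methyloct-4-ene.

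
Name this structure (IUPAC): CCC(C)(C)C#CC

4,4-dimethylhex-2-yne

The longest chain bearing the multiple bond is 6 carbons long (hexane).
The chain contains a C≡C triple bond, so the unsaturation ending is -yne.
The numbering direction is chosen so that numbering from this end puts the triple bond at C-2 rather than C-4.
This places the triple bond between C-2 and C-3; two methyl groups at C-4.
Putting it together: 4,4-dimethylhex-2-yne.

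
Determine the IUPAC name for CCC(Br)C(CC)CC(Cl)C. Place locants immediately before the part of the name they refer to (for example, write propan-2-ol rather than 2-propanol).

The parent chain contains 7 carbons (heptane).
Choose the numbering such that the substituent locant set {2,4,5} is lower than {3,4,6} at the first point of difference.
With this numbering: a bromo group at C-5; a chloro group at C-2; an ethyl group at C-4.
The substituents are ordered alphabetically, ignoring any di-/tri- multipliers.
The name is 5-bromo-2-chloro-4-ethylheptane.

5-bromo-2-chloro-4-ethylheptane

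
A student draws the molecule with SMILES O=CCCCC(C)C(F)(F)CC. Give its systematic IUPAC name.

6,6-difluoro-5-methyloctanal

Counting along the main chain through the –CHO group gives 8 carbons: the parent is octane.
The principal characteristic group is an aldehyde (terminal –CHO), named with the suffix -al.
Choose the numbering such that the aldehyde carbon is C-1 by definition.
This places two fluoro groups at C-6; a methyl group at C-5.
Prefixes are listed alphabetically: fluoro, methyl.
Assembling the pieces gives 6,6-difluoro-5-methyloctanal.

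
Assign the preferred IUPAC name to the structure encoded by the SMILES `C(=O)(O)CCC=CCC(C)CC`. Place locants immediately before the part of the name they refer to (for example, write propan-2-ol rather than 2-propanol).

The longest chain bearing the –COOH group and the multiple bond is 9 carbons long (nonane).
A carboxylic acid (terminal –COOH) is the principal characteristic group, giving the suffix -oic acid.
The chain contains a C=C double bond, so the unsaturation ending is -ene.
Choose the numbering such that the carboxylic acid carbon is C-1 by definition.
This places the double bond between C-4 and C-5; a methyl group at C-7.
Putting it together: 7-methylnon-4-enoic acid.

7-methylnon-4-enoic acid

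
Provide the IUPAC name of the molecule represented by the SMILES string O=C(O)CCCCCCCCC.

decanoic acid

The longest carbon chain that includes the –COOH group has 10 carbons, so the parent hydride is decane.
A carboxylic acid (terminal –COOH) is the principal characteristic group, giving the suffix -oic acid.
Choose the numbering such that the carboxylic acid carbon is C-1 by definition.
Putting it together: decanoic acid.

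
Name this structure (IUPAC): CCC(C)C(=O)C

The longest chain bearing the carbonyl is 5 carbons long (pentane).
The highest-priority functional group is a ketone (C=O on an internal carbon), so the name ends in -one.
Choose the numbering such that numbering from this end puts the carbonyl group at C-2 rather than C-4.
This places the carbonyl at C-2; a methyl group at C-3.
The name is 3-methylpentan-2-one.

3-methylpentan-2-one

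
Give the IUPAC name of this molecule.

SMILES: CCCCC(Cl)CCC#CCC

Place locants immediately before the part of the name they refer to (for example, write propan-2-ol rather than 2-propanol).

The longest carbon chain that includes the multiple bond has 11 carbons, so the parent hydride is undecane.
A C≡C triple bond in the chain gives the infix -yne-.
Choose the numbering such that numbering from this end puts the triple bond at C-3 rather than C-8.
That gives the triple bond between C-3 and C-4; a chloro group at C-7.
The name is 7-chloroundec-3-yne.

7-chloroundec-3-yne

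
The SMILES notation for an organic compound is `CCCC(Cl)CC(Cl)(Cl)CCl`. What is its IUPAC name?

1,2,2,4-tetrachloroheptane

The longest carbon chain is 7 atoms: the parent is heptane.
Choose the numbering such that the substituent locant set {1,2,2,4} is lower than {4,6,6,7} at the first point of difference.
This places chloro groups at C-1 and C-2 (×2) and C-4.
Putting it together: 1,2,2,4-tetrachloroheptane.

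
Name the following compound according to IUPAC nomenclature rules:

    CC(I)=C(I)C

2,3-diiodobut-2-ene

The longest chain bearing the multiple bond is 4 carbons long (butane).
A C=C double bond in the chain gives the infix -ene-.
Numbering from either end gives identical locants here.
With this numbering: the double bond between C-2 and C-3; iodo groups at C-2 and C-3.
The name is 2,3-diiodobut-2-ene.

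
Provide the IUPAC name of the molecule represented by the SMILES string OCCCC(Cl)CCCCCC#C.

4-chloroundec-10-yn-1-ol

The longest carbon chain that includes the –OH group and the multiple bond has 11 carbons, so the parent hydride is undecane.
An alcohol (–OH) is the principal characteristic group, giving the suffix -ol.
A C≡C triple bond in the chain gives the infix -yne-.
Number the chain so that numbering from this end puts the hydroxyl group at C-1 rather than C-11.
That gives the hydroxyl at C-1; the triple bond between C-10 and C-11; a chloro group at C-4.
Assembling the pieces gives 4-chloroundec-10-yn-1-ol.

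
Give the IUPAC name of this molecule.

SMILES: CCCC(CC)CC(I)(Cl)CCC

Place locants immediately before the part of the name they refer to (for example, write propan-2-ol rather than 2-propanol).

The longest continuous carbon chain has 9 atoms, so the parent hydride is nonane.
Choose the numbering such that the substituent locant set {4,4,6} is lower than {4,6,6} at the first point of difference.
This places a chloro group at C-4; an ethyl group at C-6; an iodo group at C-4.
Substituent prefixes are cited in alphabetical order (multiplying prefixes like di-/tri- are ignored for ordering).
The name is 4-chloro-6-ethyl-4-iodononane.

4-chloro-6-ethyl-4-iodononane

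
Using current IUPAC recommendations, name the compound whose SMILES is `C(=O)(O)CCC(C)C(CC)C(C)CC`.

5-ethyl-4,6-dimethyloctanoic acid

The longest carbon chain that includes the –COOH group has 8 carbons, so the parent hydride is octane.
A carboxylic acid (terminal –COOH) is the principal characteristic group, giving the suffix -oic acid.
Choose the numbering such that the carboxylic acid carbon is C-1 by definition.
With this numbering: an ethyl group at C-5; methyl groups at C-4 and C-6.
Prefixes are listed alphabetically: ethyl, methyl.
Putting it together: 5-ethyl-4,6-dimethyloctanoic acid.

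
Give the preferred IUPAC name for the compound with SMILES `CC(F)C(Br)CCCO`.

4-bromo-5-fluorohexan-1-ol

The longest chain bearing the –OH group is 6 carbons long (hexane).
An alcohol (–OH) is the principal characteristic group, giving the suffix -ol.
Choose the numbering such that numbering from this end puts the hydroxyl group at C-1 rather than C-6.
That gives the hydroxyl at C-1; a bromo group at C-4; a fluoro group at C-5.
The substituents are ordered alphabetically, ignoring any di-/tri- multipliers.
Assembling the pieces gives 4-bromo-5-fluorohexan-1-ol.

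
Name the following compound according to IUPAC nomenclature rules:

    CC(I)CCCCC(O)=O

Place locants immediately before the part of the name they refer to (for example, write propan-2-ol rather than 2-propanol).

6-iodoheptanoic acid

The longest carbon chain that includes the –COOH group has 7 carbons, so the parent hydride is heptane.
The principal characteristic group is a carboxylic acid (terminal –COOH), named with the suffix -oic acid.
Number the chain so that the carboxylic acid carbon is C-1 by definition.
That gives an iodo group at C-6.
The name is 6-iodoheptanoic acid.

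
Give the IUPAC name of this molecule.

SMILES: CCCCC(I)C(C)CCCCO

Counting along the main chain through the –OH group gives 10 carbons: the parent is decane.
The principal characteristic group is an alcohol (–OH), named with the suffix -ol.
The numbering direction is chosen so that numbering from this end puts the hydroxyl group at C-1 rather than C-10.
With this numbering: the hydroxyl at C-1; an iodo group at C-6; a methyl group at C-5.
The substituents are ordered alphabetically, ignoring any di-/tri- multipliers.
Assembling the pieces gives 6-iodo-5-methyldecan-1-ol.

6-iodo-5-methyldecan-1-ol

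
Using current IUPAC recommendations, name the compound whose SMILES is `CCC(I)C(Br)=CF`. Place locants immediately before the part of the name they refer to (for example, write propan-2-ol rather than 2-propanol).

The longest carbon chain that includes the multiple bond has 5 carbons, so the parent hydride is pentane.
There is one C=C double bond, indicated by the ending -ene.
Choose the numbering such that numbering from this end puts the double bond at C-1 rather than C-4.
That gives the double bond between C-1 and C-2; a bromo group at C-2; a fluoro group at C-1; an iodo group at C-3.
Prefixes are listed alphabetically: bromo, fluoro, iodo.
Assembling the pieces gives 2-bromo-1-fluoro-3-iodopent-1-ene.

2-bromo-1-fluoro-3-iodopent-1-ene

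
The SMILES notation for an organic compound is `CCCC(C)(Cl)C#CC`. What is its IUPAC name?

The longest chain bearing the multiple bond is 7 carbons long (heptane).
A C≡C triple bond in the chain gives the infix -yne-.
Choose the numbering such that numbering from this end puts the triple bond at C-2 rather than C-5.
With this numbering: the triple bond between C-2 and C-3; a chloro group at C-4; a methyl group at C-4.
Prefixes are listed alphabetically: chloro, methyl.
The name is 4-chloro-4-methylhept-2-yne.

4-chloro-4-methylhept-2-yne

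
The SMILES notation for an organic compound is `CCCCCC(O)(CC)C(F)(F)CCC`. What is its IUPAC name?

5-ethyl-4,4-difluorodecan-5-ol

The longest chain bearing the –OH group is 10 carbons long (decane).
An alcohol (–OH) is the principal characteristic group, giving the suffix -ol.
The numbering direction is chosen so that numbering from this end puts the hydroxyl group at C-5 rather than C-6.
That gives the hydroxyl at C-5; an ethyl group at C-5; two fluoro groups at C-4.
Prefixes are listed alphabetically: ethyl, fluoro.
The name is 5-ethyl-4,4-difluorodecan-5-ol.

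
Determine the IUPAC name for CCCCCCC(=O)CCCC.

undecan-5-one

Counting along the main chain through the carbonyl gives 11 carbons: the parent is undecane.
A ketone (C=O on an internal carbon) is the principal characteristic group, giving the suffix -one.
The numbering direction is chosen so that numbering from this end puts the carbonyl group at C-5 rather than C-7.
With this numbering: the carbonyl at C-5.
Assembling the pieces gives undecan-5-one.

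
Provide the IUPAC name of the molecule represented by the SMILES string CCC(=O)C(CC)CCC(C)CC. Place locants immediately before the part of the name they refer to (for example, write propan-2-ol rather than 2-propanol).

Counting along the main chain through the carbonyl gives 9 carbons: the parent is nonane.
The highest-priority functional group is a ketone (C=O on an internal carbon), so the name ends in -one.
Number the chain so that numbering from this end puts the carbonyl group at C-3 rather than C-7.
That gives the carbonyl at C-3; an ethyl group at C-4; a methyl group at C-7.
Prefixes are listed alphabetically: ethyl, methyl.
The name is 4-ethyl-7-methylnonan-3-one.

4-ethyl-7-methylnonan-3-one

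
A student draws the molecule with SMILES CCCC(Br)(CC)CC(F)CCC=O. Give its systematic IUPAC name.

The longest carbon chain that includes the –CHO group has 9 carbons, so the parent hydride is nonane.
The highest-priority functional group is an aldehyde (terminal –CHO), so the name ends in -al.
Number the chain so that the aldehyde carbon is C-1 by definition.
This places a bromo group at C-6; an ethyl group at C-6; a fluoro group at C-4.
Prefixes are listed alphabetically: bromo, ethyl, fluoro.
Assembling the pieces gives 6-bromo-6-ethyl-4-fluorononanal.

6-bromo-6-ethyl-4-fluorononanal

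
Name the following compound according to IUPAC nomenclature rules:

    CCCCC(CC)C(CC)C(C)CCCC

The parent chain contains 11 carbons (undecane).
Choose the numbering such that the locant sets are identical either way, so the alphabetically earlier ethyl substituent takes the lower locants ({5,6} rather than {6,7}, first differing at 5 vs 6).
This places ethyl groups at C-5 and C-6; a methyl group at C-7.
Prefixes are listed alphabetically: ethyl, methyl.
Assembling the pieces gives 5,6-diethyl-7-methylundecane.

5,6-diethyl-7-methylundecane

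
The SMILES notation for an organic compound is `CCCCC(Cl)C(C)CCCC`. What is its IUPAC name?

5-chloro-6-methyldecane

The parent chain contains 10 carbons (decane).
Choose the numbering such that the locant sets are identical either way, so the alphabetically earlier chloro substituent takes the lower locant (5 rather than 6).
With this numbering: a chloro group at C-5; a methyl group at C-6.
The substituents are ordered alphabetically, ignoring any di-/tri- multipliers.
Putting it together: 5-chloro-6-methyldecane.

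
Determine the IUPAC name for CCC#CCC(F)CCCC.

The longest carbon chain that includes the multiple bond has 10 carbons, so the parent hydride is decane.
A C≡C triple bond in the chain gives the infix -yne-.
Choose the numbering such that numbering from this end puts the triple bond at C-3 rather than C-7.
That gives the triple bond between C-3 and C-4; a fluoro group at C-6.
Putting it together: 6-fluorodec-3-yne.

6-fluorodec-3-yne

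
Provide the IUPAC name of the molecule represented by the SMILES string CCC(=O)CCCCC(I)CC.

Counting along the main chain through the carbonyl gives 10 carbons: the parent is decane.
A ketone (C=O on an internal carbon) is the principal characteristic group, giving the suffix -one.
Choose the numbering such that numbering from this end puts the carbonyl group at C-3 rather than C-8.
With this numbering: the carbonyl at C-3; an iodo group at C-8.
Assembling the pieces gives 8-iododecan-3-one.

8-iododecan-3-one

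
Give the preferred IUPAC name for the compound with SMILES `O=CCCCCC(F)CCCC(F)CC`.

The longest chain bearing the –CHO group is 12 carbons long (dodecane).
An aldehyde (terminal –CHO) is the principal characteristic group, giving the suffix -al.
Number the chain so that the aldehyde carbon is C-1 by definition.
That gives fluoro groups at C-6 and C-10.
Assembling the pieces gives 6,10-difluorododecanal.

6,10-difluorododecanal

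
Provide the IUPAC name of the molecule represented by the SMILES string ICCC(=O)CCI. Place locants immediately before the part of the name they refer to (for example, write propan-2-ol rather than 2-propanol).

The longest carbon chain that includes the carbonyl has 5 carbons, so the parent hydride is pentane.
The principal characteristic group is a ketone (C=O on an internal carbon), named with the suffix -one.
Numbering from either end gives identical locants here.
With this numbering: the carbonyl at C-3; iodo groups at C-1 and C-5.
Putting it together: 1,5-diiodopentan-3-one.

1,5-diiodopentan-3-one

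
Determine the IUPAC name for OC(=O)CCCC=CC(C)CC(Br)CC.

The longest chain bearing the –COOH group and the multiple bond is 11 carbons long (undecane).
The highest-priority functional group is a carboxylic acid (terminal –COOH), so the name ends in -oic acid.
There is one C=C double bond, indicated by the ending -ene.
The numbering direction is chosen so that the carboxylic acid carbon is C-1 by definition.
This places the double bond between C-5 and C-6; a bromo group at C-9; a methyl group at C-7.
Substituent prefixes are cited in alphabetical order (multiplying prefixes like di-/tri- are ignored for ordering).
The name is 9-bromo-7-methylundec-5-enoic acid.

9-bromo-7-methylundec-5-enoic acid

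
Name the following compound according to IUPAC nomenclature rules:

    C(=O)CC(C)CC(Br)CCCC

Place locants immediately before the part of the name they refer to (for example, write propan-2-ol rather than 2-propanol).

5-bromo-3-methylnonanal

Counting along the main chain through the –CHO group gives 9 carbons: the parent is nonane.
An aldehyde (terminal –CHO) is the principal characteristic group, giving the suffix -al.
Choose the numbering such that the aldehyde carbon is C-1 by definition.
This places a bromo group at C-5; a methyl group at C-3.
Prefixes are listed alphabetically: bromo, methyl.
The name is 5-bromo-3-methylnonanal.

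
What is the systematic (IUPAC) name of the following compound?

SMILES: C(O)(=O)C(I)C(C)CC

2-iodo-3-methylpentanoic acid

The longest carbon chain that includes the –COOH group has 5 carbons, so the parent hydride is pentane.
The principal characteristic group is a carboxylic acid (terminal –COOH), named with the suffix -oic acid.
The numbering direction is chosen so that the carboxylic acid carbon is C-1 by definition.
This places an iodo group at C-2; a methyl group at C-3.
The substituents are ordered alphabetically, ignoring any di-/tri- multipliers.
Assembling the pieces gives 2-iodo-3-methylpentanoic acid.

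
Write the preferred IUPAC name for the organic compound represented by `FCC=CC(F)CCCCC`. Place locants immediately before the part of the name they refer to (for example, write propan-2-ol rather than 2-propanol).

1,4-difluoronon-2-ene

Counting along the main chain through the multiple bond gives 9 carbons: the parent is nonane.
There is one C=C double bond, indicated by the ending -ene.
The numbering direction is chosen so that numbering from this end puts the double bond at C-2 rather than C-7.
This places the double bond between C-2 and C-3; fluoro groups at C-1 and C-4.
Putting it together: 1,4-difluoronon-2-ene.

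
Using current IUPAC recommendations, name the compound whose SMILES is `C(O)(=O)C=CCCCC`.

hept-2-enoic acid

Counting along the main chain through the –COOH group and the multiple bond gives 7 carbons: the parent is heptane.
A carboxylic acid (terminal –COOH) is the principal characteristic group, giving the suffix -oic acid.
A C=C double bond in the chain gives the infix -ene-.
Number the chain so that the carboxylic acid carbon is C-1 by definition.
This places the double bond between C-2 and C-3.
The name is hept-2-enoic acid.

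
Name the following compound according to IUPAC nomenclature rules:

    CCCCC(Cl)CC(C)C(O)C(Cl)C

Counting along the main chain through the –OH group gives 10 carbons: the parent is decane.
The highest-priority functional group is an alcohol (–OH), so the name ends in -ol.
Choose the numbering such that numbering from this end puts the hydroxyl group at C-3 rather than C-8.
This places the hydroxyl at C-3; chloro groups at C-2 and C-6; a methyl group at C-4.
Prefixes are listed alphabetically: chloro, methyl.
The name is 2,6-dichloro-4-methyldecan-3-ol.

2,6-dichloro-4-methyldecan-3-ol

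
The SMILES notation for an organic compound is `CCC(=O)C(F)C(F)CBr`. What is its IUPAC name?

Counting along the main chain through the carbonyl gives 6 carbons: the parent is hexane.
The principal characteristic group is a ketone (C=O on an internal carbon), named with the suffix -one.
The numbering direction is chosen so that numbering from this end puts the carbonyl group at C-3 rather than C-4.
With this numbering: the carbonyl at C-3; a bromo group at C-6; fluoro groups at C-4 and C-5.
Prefixes are listed alphabetically: bromo, fluoro.
Assembling the pieces gives 6-bromo-4,5-difluorohexan-3-one.

6-bromo-4,5-difluorohexan-3-one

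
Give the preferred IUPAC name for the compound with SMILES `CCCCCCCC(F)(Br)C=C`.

3-bromo-3-fluorodec-1-ene

The longest carbon chain that includes the multiple bond has 10 carbons, so the parent hydride is decane.
The chain contains a C=C double bond, so the unsaturation ending is -ene.
Choose the numbering such that numbering from this end puts the double bond at C-1 rather than C-9.
This places the double bond between C-1 and C-2; a bromo group at C-3; a fluoro group at C-3.
The substituents are ordered alphabetically, ignoring any di-/tri- multipliers.
Assembling the pieces gives 3-bromo-3-fluorodec-1-ene.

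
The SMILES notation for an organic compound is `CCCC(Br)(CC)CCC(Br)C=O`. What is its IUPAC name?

2,5-dibromo-5-ethyloctanal

The longest chain bearing the –CHO group is 8 carbons long (octane).
The highest-priority functional group is an aldehyde (terminal –CHO), so the name ends in -al.
Number the chain so that the aldehyde carbon is C-1 by definition.
This places bromo groups at C-2 and C-5; an ethyl group at C-5.
Prefixes are listed alphabetically: bromo, ethyl.
Assembling the pieces gives 2,5-dibromo-5-ethyloctanal.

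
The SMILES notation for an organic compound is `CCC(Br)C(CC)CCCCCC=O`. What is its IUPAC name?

8-bromo-7-ethyldecanal

The longest carbon chain that includes the –CHO group has 10 carbons, so the parent hydride is decane.
The highest-priority functional group is an aldehyde (terminal –CHO), so the name ends in -al.
Choose the numbering such that the aldehyde carbon is C-1 by definition.
This places a bromo group at C-8; an ethyl group at C-7.
The substituents are ordered alphabetically, ignoring any di-/tri- multipliers.
Assembling the pieces gives 8-bromo-7-ethyldecanal.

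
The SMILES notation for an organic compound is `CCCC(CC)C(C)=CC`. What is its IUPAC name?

The longest chain bearing the multiple bond is 7 carbons long (heptane).
The chain contains a C=C double bond, so the unsaturation ending is -ene.
Number the chain so that numbering from this end puts the double bond at C-2 rather than C-5.
This places the double bond between C-2 and C-3; an ethyl group at C-4; a methyl group at C-3.
Prefixes are listed alphabetically: ethyl, methyl.
Assembling the pieces gives 4-ethyl-3-methylhept-2-ene.

4-ethyl-3-methylhept-2-ene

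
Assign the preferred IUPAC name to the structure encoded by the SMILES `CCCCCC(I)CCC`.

4-iodononane

The longest continuous carbon chain has 9 atoms, so the parent hydride is nonane.
Choose the numbering such that the substituent locant set {4} is lower than {6} at the first point of difference.
With this numbering: an iodo group at C-4.
Assembling the pieces gives 4-iodononane.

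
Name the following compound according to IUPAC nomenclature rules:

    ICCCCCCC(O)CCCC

11-iodoundecan-5-ol

The longest chain bearing the –OH group is 11 carbons long (undecane).
The highest-priority functional group is an alcohol (–OH), so the name ends in -ol.
The numbering direction is chosen so that numbering from this end puts the hydroxyl group at C-5 rather than C-7.
With this numbering: the hydroxyl at C-5; an iodo group at C-11.
Assembling the pieces gives 11-iodoundecan-5-ol.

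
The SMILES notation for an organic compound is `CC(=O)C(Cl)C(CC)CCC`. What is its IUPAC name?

Counting along the main chain through the carbonyl gives 7 carbons: the parent is heptane.
The highest-priority functional group is a ketone (C=O on an internal carbon), so the name ends in -one.
Choose the numbering such that numbering from this end puts the carbonyl group at C-2 rather than C-6.
With this numbering: the carbonyl at C-2; a chloro group at C-3; an ethyl group at C-4.
Substituent prefixes are cited in alphabetical order (multiplying prefixes like di-/tri- are ignored for ordering).
The name is 3-chloro-4-ethylheptan-2-one.

3-chloro-4-ethylheptan-2-one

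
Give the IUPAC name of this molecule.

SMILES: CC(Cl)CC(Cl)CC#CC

5,7-dichlorooct-2-yne

The longest carbon chain that includes the multiple bond has 8 carbons, so the parent hydride is octane.
There is one C≡C triple bond, indicated by the ending -yne.
Choose the numbering such that numbering from this end puts the triple bond at C-2 rather than C-6.
With this numbering: the triple bond between C-2 and C-3; chloro groups at C-5 and C-7.
Putting it together: 5,7-dichlorooct-2-yne.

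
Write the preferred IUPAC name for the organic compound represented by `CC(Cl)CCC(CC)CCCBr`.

The parent chain contains 8 carbons (octane).
The numbering direction is chosen so that the substituent locant set {1,4,7} is lower than {2,5,8} at the first point of difference.
With this numbering: a bromo group at C-1; a chloro group at C-7; an ethyl group at C-4.
Substituent prefixes are cited in alphabetical order (multiplying prefixes like di-/tri- are ignored for ordering).
Assembling the pieces gives 1-bromo-7-chloro-4-ethyloctane.

1-bromo-7-chloro-4-ethyloctane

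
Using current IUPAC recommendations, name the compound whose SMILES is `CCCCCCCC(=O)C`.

The longest chain bearing the carbonyl is 9 carbons long (nonane).
The highest-priority functional group is a ketone (C=O on an internal carbon), so the name ends in -one.
Number the chain so that numbering from this end puts the carbonyl group at C-2 rather than C-8.
This places the carbonyl at C-2.
Putting it together: nonan-2-one.

nonan-2-one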